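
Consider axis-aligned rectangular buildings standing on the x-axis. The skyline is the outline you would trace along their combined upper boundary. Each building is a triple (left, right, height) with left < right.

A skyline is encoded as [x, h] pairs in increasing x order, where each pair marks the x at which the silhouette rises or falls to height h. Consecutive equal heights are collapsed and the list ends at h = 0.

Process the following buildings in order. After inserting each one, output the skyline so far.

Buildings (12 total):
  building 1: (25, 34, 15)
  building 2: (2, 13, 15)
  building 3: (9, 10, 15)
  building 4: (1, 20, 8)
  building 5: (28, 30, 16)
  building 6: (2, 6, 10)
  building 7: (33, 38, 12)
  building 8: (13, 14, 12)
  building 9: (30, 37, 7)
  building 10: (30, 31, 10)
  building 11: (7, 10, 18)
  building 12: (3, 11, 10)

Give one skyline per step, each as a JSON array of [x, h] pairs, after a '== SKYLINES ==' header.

== SKYLINES ==
[[25,15],[34,0]]
[[2,15],[13,0],[25,15],[34,0]]
[[2,15],[13,0],[25,15],[34,0]]
[[1,8],[2,15],[13,8],[20,0],[25,15],[34,0]]
[[1,8],[2,15],[13,8],[20,0],[25,15],[28,16],[30,15],[34,0]]
[[1,8],[2,15],[13,8],[20,0],[25,15],[28,16],[30,15],[34,0]]
[[1,8],[2,15],[13,8],[20,0],[25,15],[28,16],[30,15],[34,12],[38,0]]
[[1,8],[2,15],[13,12],[14,8],[20,0],[25,15],[28,16],[30,15],[34,12],[38,0]]
[[1,8],[2,15],[13,12],[14,8],[20,0],[25,15],[28,16],[30,15],[34,12],[38,0]]
[[1,8],[2,15],[13,12],[14,8],[20,0],[25,15],[28,16],[30,15],[34,12],[38,0]]
[[1,8],[2,15],[7,18],[10,15],[13,12],[14,8],[20,0],[25,15],[28,16],[30,15],[34,12],[38,0]]
[[1,8],[2,15],[7,18],[10,15],[13,12],[14,8],[20,0],[25,15],[28,16],[30,15],[34,12],[38,0]]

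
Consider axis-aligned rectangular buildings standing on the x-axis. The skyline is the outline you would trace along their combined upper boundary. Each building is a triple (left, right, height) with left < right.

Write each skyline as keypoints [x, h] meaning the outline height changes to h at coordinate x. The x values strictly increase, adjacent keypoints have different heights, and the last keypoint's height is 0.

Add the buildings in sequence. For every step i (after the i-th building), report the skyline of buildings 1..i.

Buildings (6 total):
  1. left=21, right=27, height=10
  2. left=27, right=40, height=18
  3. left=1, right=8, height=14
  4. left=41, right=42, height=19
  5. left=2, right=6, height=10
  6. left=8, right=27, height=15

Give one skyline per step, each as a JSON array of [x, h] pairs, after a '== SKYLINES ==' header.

== SKYLINES ==
[[21,10],[27,0]]
[[21,10],[27,18],[40,0]]
[[1,14],[8,0],[21,10],[27,18],[40,0]]
[[1,14],[8,0],[21,10],[27,18],[40,0],[41,19],[42,0]]
[[1,14],[8,0],[21,10],[27,18],[40,0],[41,19],[42,0]]
[[1,14],[8,15],[27,18],[40,0],[41,19],[42,0]]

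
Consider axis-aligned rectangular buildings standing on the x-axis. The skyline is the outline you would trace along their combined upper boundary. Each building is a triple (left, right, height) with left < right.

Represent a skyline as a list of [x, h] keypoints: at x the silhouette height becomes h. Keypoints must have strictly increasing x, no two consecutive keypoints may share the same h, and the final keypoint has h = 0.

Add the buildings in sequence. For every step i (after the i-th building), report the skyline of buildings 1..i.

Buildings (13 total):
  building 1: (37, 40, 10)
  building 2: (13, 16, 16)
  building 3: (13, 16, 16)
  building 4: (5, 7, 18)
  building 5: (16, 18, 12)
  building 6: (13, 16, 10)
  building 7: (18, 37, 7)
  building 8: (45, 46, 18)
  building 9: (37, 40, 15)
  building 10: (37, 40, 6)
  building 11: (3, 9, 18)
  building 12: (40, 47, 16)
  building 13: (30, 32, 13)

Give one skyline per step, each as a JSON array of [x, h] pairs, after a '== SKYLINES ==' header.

== SKYLINES ==
[[37,10],[40,0]]
[[13,16],[16,0],[37,10],[40,0]]
[[13,16],[16,0],[37,10],[40,0]]
[[5,18],[7,0],[13,16],[16,0],[37,10],[40,0]]
[[5,18],[7,0],[13,16],[16,12],[18,0],[37,10],[40,0]]
[[5,18],[7,0],[13,16],[16,12],[18,0],[37,10],[40,0]]
[[5,18],[7,0],[13,16],[16,12],[18,7],[37,10],[40,0]]
[[5,18],[7,0],[13,16],[16,12],[18,7],[37,10],[40,0],[45,18],[46,0]]
[[5,18],[7,0],[13,16],[16,12],[18,7],[37,15],[40,0],[45,18],[46,0]]
[[5,18],[7,0],[13,16],[16,12],[18,7],[37,15],[40,0],[45,18],[46,0]]
[[3,18],[9,0],[13,16],[16,12],[18,7],[37,15],[40,0],[45,18],[46,0]]
[[3,18],[9,0],[13,16],[16,12],[18,7],[37,15],[40,16],[45,18],[46,16],[47,0]]
[[3,18],[9,0],[13,16],[16,12],[18,7],[30,13],[32,7],[37,15],[40,16],[45,18],[46,16],[47,0]]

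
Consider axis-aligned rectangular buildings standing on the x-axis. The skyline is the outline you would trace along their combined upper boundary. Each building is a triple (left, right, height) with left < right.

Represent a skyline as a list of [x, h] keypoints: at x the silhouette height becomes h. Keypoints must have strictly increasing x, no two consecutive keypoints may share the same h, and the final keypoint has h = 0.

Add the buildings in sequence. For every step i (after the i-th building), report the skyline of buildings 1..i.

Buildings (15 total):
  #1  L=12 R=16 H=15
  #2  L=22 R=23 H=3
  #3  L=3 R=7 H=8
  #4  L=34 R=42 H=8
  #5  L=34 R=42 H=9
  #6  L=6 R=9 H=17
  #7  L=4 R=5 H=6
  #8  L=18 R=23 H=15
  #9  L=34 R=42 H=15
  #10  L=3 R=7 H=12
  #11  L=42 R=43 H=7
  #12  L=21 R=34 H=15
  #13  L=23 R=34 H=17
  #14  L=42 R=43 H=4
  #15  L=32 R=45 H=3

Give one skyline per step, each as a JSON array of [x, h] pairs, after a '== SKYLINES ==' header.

== SKYLINES ==
[[12,15],[16,0]]
[[12,15],[16,0],[22,3],[23,0]]
[[3,8],[7,0],[12,15],[16,0],[22,3],[23,0]]
[[3,8],[7,0],[12,15],[16,0],[22,3],[23,0],[34,8],[42,0]]
[[3,8],[7,0],[12,15],[16,0],[22,3],[23,0],[34,9],[42,0]]
[[3,8],[6,17],[9,0],[12,15],[16,0],[22,3],[23,0],[34,9],[42,0]]
[[3,8],[6,17],[9,0],[12,15],[16,0],[22,3],[23,0],[34,9],[42,0]]
[[3,8],[6,17],[9,0],[12,15],[16,0],[18,15],[23,0],[34,9],[42,0]]
[[3,8],[6,17],[9,0],[12,15],[16,0],[18,15],[23,0],[34,15],[42,0]]
[[3,12],[6,17],[9,0],[12,15],[16,0],[18,15],[23,0],[34,15],[42,0]]
[[3,12],[6,17],[9,0],[12,15],[16,0],[18,15],[23,0],[34,15],[42,7],[43,0]]
[[3,12],[6,17],[9,0],[12,15],[16,0],[18,15],[42,7],[43,0]]
[[3,12],[6,17],[9,0],[12,15],[16,0],[18,15],[23,17],[34,15],[42,7],[43,0]]
[[3,12],[6,17],[9,0],[12,15],[16,0],[18,15],[23,17],[34,15],[42,7],[43,0]]
[[3,12],[6,17],[9,0],[12,15],[16,0],[18,15],[23,17],[34,15],[42,7],[43,3],[45,0]]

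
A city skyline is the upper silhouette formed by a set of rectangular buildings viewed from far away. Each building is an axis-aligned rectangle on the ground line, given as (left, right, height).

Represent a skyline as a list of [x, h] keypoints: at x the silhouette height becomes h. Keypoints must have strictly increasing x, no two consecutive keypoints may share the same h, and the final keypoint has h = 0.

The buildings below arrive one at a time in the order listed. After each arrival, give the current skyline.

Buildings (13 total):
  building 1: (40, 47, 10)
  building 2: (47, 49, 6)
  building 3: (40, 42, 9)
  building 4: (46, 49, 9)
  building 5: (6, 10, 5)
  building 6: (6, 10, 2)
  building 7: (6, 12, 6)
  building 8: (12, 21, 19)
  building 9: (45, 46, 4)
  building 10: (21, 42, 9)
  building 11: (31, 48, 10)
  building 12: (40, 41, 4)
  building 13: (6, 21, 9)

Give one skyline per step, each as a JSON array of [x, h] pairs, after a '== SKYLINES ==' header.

== SKYLINES ==
[[40,10],[47,0]]
[[40,10],[47,6],[49,0]]
[[40,10],[47,6],[49,0]]
[[40,10],[47,9],[49,0]]
[[6,5],[10,0],[40,10],[47,9],[49,0]]
[[6,5],[10,0],[40,10],[47,9],[49,0]]
[[6,6],[12,0],[40,10],[47,9],[49,0]]
[[6,6],[12,19],[21,0],[40,10],[47,9],[49,0]]
[[6,6],[12,19],[21,0],[40,10],[47,9],[49,0]]
[[6,6],[12,19],[21,9],[40,10],[47,9],[49,0]]
[[6,6],[12,19],[21,9],[31,10],[48,9],[49,0]]
[[6,6],[12,19],[21,9],[31,10],[48,9],[49,0]]
[[6,9],[12,19],[21,9],[31,10],[48,9],[49,0]]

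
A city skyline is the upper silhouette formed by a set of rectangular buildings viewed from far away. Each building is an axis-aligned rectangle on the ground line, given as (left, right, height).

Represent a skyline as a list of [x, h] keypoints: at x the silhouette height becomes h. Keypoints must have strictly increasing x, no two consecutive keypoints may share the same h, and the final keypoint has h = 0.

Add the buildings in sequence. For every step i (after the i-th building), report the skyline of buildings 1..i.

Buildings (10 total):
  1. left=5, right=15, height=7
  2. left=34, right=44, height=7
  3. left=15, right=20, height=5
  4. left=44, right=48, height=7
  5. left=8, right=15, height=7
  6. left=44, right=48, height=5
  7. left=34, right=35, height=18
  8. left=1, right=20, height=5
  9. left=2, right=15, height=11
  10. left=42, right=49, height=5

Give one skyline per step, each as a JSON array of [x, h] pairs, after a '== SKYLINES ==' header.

== SKYLINES ==
[[5,7],[15,0]]
[[5,7],[15,0],[34,7],[44,0]]
[[5,7],[15,5],[20,0],[34,7],[44,0]]
[[5,7],[15,5],[20,0],[34,7],[48,0]]
[[5,7],[15,5],[20,0],[34,7],[48,0]]
[[5,7],[15,5],[20,0],[34,7],[48,0]]
[[5,7],[15,5],[20,0],[34,18],[35,7],[48,0]]
[[1,5],[5,7],[15,5],[20,0],[34,18],[35,7],[48,0]]
[[1,5],[2,11],[15,5],[20,0],[34,18],[35,7],[48,0]]
[[1,5],[2,11],[15,5],[20,0],[34,18],[35,7],[48,5],[49,0]]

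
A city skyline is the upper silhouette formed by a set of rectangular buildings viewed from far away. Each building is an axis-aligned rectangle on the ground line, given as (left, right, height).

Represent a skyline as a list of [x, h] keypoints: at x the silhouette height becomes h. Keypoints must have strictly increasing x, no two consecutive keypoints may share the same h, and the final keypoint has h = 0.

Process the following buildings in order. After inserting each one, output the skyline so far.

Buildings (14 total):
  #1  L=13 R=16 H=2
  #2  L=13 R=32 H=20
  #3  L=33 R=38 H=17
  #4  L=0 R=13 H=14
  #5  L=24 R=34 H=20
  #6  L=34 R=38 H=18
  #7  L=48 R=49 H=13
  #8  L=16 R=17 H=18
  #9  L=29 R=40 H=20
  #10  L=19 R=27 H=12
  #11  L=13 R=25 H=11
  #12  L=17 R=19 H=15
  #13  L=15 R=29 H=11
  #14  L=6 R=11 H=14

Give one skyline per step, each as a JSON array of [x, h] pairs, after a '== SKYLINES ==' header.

== SKYLINES ==
[[13,2],[16,0]]
[[13,20],[32,0]]
[[13,20],[32,0],[33,17],[38,0]]
[[0,14],[13,20],[32,0],[33,17],[38,0]]
[[0,14],[13,20],[34,17],[38,0]]
[[0,14],[13,20],[34,18],[38,0]]
[[0,14],[13,20],[34,18],[38,0],[48,13],[49,0]]
[[0,14],[13,20],[34,18],[38,0],[48,13],[49,0]]
[[0,14],[13,20],[40,0],[48,13],[49,0]]
[[0,14],[13,20],[40,0],[48,13],[49,0]]
[[0,14],[13,20],[40,0],[48,13],[49,0]]
[[0,14],[13,20],[40,0],[48,13],[49,0]]
[[0,14],[13,20],[40,0],[48,13],[49,0]]
[[0,14],[13,20],[40,0],[48,13],[49,0]]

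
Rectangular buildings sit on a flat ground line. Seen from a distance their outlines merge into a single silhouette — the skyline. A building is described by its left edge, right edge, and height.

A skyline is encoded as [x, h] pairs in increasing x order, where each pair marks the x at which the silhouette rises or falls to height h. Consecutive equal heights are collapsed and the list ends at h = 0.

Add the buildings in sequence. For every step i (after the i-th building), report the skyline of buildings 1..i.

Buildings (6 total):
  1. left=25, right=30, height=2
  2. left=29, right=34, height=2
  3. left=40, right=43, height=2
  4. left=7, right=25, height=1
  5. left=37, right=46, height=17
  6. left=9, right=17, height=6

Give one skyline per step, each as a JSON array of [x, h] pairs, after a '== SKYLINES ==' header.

== SKYLINES ==
[[25,2],[30,0]]
[[25,2],[34,0]]
[[25,2],[34,0],[40,2],[43,0]]
[[7,1],[25,2],[34,0],[40,2],[43,0]]
[[7,1],[25,2],[34,0],[37,17],[46,0]]
[[7,1],[9,6],[17,1],[25,2],[34,0],[37,17],[46,0]]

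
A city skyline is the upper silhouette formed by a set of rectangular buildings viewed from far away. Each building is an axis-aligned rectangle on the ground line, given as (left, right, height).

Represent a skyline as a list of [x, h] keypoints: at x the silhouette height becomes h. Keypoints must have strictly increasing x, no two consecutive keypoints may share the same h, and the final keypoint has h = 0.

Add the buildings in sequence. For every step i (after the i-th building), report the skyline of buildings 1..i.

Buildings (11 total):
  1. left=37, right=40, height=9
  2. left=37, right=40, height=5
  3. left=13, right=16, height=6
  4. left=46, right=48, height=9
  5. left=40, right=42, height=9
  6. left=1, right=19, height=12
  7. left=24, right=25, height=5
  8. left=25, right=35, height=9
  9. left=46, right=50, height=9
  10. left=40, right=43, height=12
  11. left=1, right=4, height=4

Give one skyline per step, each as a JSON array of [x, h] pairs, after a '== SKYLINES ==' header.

== SKYLINES ==
[[37,9],[40,0]]
[[37,9],[40,0]]
[[13,6],[16,0],[37,9],[40,0]]
[[13,6],[16,0],[37,9],[40,0],[46,9],[48,0]]
[[13,6],[16,0],[37,9],[42,0],[46,9],[48,0]]
[[1,12],[19,0],[37,9],[42,0],[46,9],[48,0]]
[[1,12],[19,0],[24,5],[25,0],[37,9],[42,0],[46,9],[48,0]]
[[1,12],[19,0],[24,5],[25,9],[35,0],[37,9],[42,0],[46,9],[48,0]]
[[1,12],[19,0],[24,5],[25,9],[35,0],[37,9],[42,0],[46,9],[50,0]]
[[1,12],[19,0],[24,5],[25,9],[35,0],[37,9],[40,12],[43,0],[46,9],[50,0]]
[[1,12],[19,0],[24,5],[25,9],[35,0],[37,9],[40,12],[43,0],[46,9],[50,0]]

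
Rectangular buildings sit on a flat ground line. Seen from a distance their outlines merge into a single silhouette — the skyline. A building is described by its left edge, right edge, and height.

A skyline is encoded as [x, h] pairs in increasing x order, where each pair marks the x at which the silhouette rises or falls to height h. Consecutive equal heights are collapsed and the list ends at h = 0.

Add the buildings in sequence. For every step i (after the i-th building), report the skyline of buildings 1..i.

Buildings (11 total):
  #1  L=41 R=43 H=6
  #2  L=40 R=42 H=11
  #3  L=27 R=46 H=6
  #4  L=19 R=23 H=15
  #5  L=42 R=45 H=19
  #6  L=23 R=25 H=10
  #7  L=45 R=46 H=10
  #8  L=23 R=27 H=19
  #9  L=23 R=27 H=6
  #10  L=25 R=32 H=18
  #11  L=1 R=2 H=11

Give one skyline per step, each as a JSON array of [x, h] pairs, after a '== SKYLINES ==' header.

== SKYLINES ==
[[41,6],[43,0]]
[[40,11],[42,6],[43,0]]
[[27,6],[40,11],[42,6],[46,0]]
[[19,15],[23,0],[27,6],[40,11],[42,6],[46,0]]
[[19,15],[23,0],[27,6],[40,11],[42,19],[45,6],[46,0]]
[[19,15],[23,10],[25,0],[27,6],[40,11],[42,19],[45,6],[46,0]]
[[19,15],[23,10],[25,0],[27,6],[40,11],[42,19],[45,10],[46,0]]
[[19,15],[23,19],[27,6],[40,11],[42,19],[45,10],[46,0]]
[[19,15],[23,19],[27,6],[40,11],[42,19],[45,10],[46,0]]
[[19,15],[23,19],[27,18],[32,6],[40,11],[42,19],[45,10],[46,0]]
[[1,11],[2,0],[19,15],[23,19],[27,18],[32,6],[40,11],[42,19],[45,10],[46,0]]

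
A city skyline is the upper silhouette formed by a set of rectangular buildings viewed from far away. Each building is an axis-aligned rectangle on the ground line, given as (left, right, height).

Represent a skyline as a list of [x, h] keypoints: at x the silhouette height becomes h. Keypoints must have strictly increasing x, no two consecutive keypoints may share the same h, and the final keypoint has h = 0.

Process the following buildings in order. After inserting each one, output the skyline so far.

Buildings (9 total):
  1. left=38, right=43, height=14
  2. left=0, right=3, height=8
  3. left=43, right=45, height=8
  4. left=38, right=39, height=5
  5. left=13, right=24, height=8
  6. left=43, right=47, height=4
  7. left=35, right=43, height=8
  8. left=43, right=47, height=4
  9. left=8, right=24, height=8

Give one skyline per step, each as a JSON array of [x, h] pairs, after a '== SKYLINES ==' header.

== SKYLINES ==
[[38,14],[43,0]]
[[0,8],[3,0],[38,14],[43,0]]
[[0,8],[3,0],[38,14],[43,8],[45,0]]
[[0,8],[3,0],[38,14],[43,8],[45,0]]
[[0,8],[3,0],[13,8],[24,0],[38,14],[43,8],[45,0]]
[[0,8],[3,0],[13,8],[24,0],[38,14],[43,8],[45,4],[47,0]]
[[0,8],[3,0],[13,8],[24,0],[35,8],[38,14],[43,8],[45,4],[47,0]]
[[0,8],[3,0],[13,8],[24,0],[35,8],[38,14],[43,8],[45,4],[47,0]]
[[0,8],[3,0],[8,8],[24,0],[35,8],[38,14],[43,8],[45,4],[47,0]]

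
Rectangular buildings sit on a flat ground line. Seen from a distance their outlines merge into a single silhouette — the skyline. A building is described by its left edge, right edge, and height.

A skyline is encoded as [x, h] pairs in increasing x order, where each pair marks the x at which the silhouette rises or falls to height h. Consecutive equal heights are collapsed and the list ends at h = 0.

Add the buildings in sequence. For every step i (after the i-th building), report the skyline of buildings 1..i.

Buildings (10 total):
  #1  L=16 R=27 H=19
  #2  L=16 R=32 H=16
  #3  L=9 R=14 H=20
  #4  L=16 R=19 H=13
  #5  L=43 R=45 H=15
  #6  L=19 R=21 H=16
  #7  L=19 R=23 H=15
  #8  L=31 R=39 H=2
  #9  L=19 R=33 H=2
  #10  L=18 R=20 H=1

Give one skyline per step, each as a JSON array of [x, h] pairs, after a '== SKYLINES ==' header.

== SKYLINES ==
[[16,19],[27,0]]
[[16,19],[27,16],[32,0]]
[[9,20],[14,0],[16,19],[27,16],[32,0]]
[[9,20],[14,0],[16,19],[27,16],[32,0]]
[[9,20],[14,0],[16,19],[27,16],[32,0],[43,15],[45,0]]
[[9,20],[14,0],[16,19],[27,16],[32,0],[43,15],[45,0]]
[[9,20],[14,0],[16,19],[27,16],[32,0],[43,15],[45,0]]
[[9,20],[14,0],[16,19],[27,16],[32,2],[39,0],[43,15],[45,0]]
[[9,20],[14,0],[16,19],[27,16],[32,2],[39,0],[43,15],[45,0]]
[[9,20],[14,0],[16,19],[27,16],[32,2],[39,0],[43,15],[45,0]]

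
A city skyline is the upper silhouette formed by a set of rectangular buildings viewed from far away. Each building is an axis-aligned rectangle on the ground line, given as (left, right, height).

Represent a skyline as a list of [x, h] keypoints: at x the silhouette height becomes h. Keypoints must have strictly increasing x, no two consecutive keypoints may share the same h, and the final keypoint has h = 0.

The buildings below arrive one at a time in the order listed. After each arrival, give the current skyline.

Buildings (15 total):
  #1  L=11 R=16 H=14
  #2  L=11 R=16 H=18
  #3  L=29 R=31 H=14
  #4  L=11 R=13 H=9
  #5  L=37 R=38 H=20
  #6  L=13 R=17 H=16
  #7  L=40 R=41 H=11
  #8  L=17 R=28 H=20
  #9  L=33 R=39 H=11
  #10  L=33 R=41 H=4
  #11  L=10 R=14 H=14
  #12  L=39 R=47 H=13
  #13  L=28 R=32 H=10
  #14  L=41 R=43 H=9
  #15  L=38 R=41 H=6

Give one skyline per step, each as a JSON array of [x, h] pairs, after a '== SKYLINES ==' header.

== SKYLINES ==
[[11,14],[16,0]]
[[11,18],[16,0]]
[[11,18],[16,0],[29,14],[31,0]]
[[11,18],[16,0],[29,14],[31,0]]
[[11,18],[16,0],[29,14],[31,0],[37,20],[38,0]]
[[11,18],[16,16],[17,0],[29,14],[31,0],[37,20],[38,0]]
[[11,18],[16,16],[17,0],[29,14],[31,0],[37,20],[38,0],[40,11],[41,0]]
[[11,18],[16,16],[17,20],[28,0],[29,14],[31,0],[37,20],[38,0],[40,11],[41,0]]
[[11,18],[16,16],[17,20],[28,0],[29,14],[31,0],[33,11],[37,20],[38,11],[39,0],[40,11],[41,0]]
[[11,18],[16,16],[17,20],[28,0],[29,14],[31,0],[33,11],[37,20],[38,11],[39,4],[40,11],[41,0]]
[[10,14],[11,18],[16,16],[17,20],[28,0],[29,14],[31,0],[33,11],[37,20],[38,11],[39,4],[40,11],[41,0]]
[[10,14],[11,18],[16,16],[17,20],[28,0],[29,14],[31,0],[33,11],[37,20],[38,11],[39,13],[47,0]]
[[10,14],[11,18],[16,16],[17,20],[28,10],[29,14],[31,10],[32,0],[33,11],[37,20],[38,11],[39,13],[47,0]]
[[10,14],[11,18],[16,16],[17,20],[28,10],[29,14],[31,10],[32,0],[33,11],[37,20],[38,11],[39,13],[47,0]]
[[10,14],[11,18],[16,16],[17,20],[28,10],[29,14],[31,10],[32,0],[33,11],[37,20],[38,11],[39,13],[47,0]]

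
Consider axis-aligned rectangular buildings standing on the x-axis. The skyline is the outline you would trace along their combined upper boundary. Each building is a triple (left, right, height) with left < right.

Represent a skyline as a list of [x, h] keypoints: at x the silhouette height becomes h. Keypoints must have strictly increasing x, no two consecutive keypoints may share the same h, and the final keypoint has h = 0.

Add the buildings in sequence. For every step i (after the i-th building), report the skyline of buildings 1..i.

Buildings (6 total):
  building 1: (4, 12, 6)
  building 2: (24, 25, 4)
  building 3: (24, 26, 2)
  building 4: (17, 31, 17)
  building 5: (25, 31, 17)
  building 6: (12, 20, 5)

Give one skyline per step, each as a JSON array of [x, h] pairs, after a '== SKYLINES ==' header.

== SKYLINES ==
[[4,6],[12,0]]
[[4,6],[12,0],[24,4],[25,0]]
[[4,6],[12,0],[24,4],[25,2],[26,0]]
[[4,6],[12,0],[17,17],[31,0]]
[[4,6],[12,0],[17,17],[31,0]]
[[4,6],[12,5],[17,17],[31,0]]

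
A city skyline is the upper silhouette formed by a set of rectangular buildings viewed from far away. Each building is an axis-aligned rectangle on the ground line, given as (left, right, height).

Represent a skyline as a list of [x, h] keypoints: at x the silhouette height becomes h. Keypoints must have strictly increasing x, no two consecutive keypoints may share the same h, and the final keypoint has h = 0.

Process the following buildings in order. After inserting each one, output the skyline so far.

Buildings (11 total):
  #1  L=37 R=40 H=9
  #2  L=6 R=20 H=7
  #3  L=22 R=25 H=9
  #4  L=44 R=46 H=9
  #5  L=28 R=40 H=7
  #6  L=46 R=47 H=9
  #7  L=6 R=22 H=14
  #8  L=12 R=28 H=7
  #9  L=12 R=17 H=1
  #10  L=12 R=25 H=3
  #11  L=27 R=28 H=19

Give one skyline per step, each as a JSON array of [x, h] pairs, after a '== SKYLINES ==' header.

== SKYLINES ==
[[37,9],[40,0]]
[[6,7],[20,0],[37,9],[40,0]]
[[6,7],[20,0],[22,9],[25,0],[37,9],[40,0]]
[[6,7],[20,0],[22,9],[25,0],[37,9],[40,0],[44,9],[46,0]]
[[6,7],[20,0],[22,9],[25,0],[28,7],[37,9],[40,0],[44,9],[46,0]]
[[6,7],[20,0],[22,9],[25,0],[28,7],[37,9],[40,0],[44,9],[47,0]]
[[6,14],[22,9],[25,0],[28,7],[37,9],[40,0],[44,9],[47,0]]
[[6,14],[22,9],[25,7],[37,9],[40,0],[44,9],[47,0]]
[[6,14],[22,9],[25,7],[37,9],[40,0],[44,9],[47,0]]
[[6,14],[22,9],[25,7],[37,9],[40,0],[44,9],[47,0]]
[[6,14],[22,9],[25,7],[27,19],[28,7],[37,9],[40,0],[44,9],[47,0]]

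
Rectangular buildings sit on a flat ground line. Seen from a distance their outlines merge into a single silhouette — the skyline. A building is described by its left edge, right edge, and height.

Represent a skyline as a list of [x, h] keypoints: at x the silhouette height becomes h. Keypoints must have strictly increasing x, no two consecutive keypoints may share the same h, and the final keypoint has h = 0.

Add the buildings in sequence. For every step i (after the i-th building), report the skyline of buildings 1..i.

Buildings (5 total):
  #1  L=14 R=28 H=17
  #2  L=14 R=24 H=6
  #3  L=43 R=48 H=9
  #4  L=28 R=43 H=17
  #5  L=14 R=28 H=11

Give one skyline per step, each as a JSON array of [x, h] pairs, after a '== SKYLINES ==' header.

== SKYLINES ==
[[14,17],[28,0]]
[[14,17],[28,0]]
[[14,17],[28,0],[43,9],[48,0]]
[[14,17],[43,9],[48,0]]
[[14,17],[43,9],[48,0]]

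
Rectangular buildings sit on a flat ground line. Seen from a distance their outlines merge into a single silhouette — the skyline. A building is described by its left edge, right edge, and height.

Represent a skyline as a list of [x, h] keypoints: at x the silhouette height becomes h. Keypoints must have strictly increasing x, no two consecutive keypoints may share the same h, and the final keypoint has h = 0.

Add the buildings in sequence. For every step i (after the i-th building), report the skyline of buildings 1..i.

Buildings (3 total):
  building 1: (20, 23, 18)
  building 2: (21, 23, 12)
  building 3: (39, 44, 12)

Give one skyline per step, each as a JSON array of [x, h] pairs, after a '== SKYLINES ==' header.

== SKYLINES ==
[[20,18],[23,0]]
[[20,18],[23,0]]
[[20,18],[23,0],[39,12],[44,0]]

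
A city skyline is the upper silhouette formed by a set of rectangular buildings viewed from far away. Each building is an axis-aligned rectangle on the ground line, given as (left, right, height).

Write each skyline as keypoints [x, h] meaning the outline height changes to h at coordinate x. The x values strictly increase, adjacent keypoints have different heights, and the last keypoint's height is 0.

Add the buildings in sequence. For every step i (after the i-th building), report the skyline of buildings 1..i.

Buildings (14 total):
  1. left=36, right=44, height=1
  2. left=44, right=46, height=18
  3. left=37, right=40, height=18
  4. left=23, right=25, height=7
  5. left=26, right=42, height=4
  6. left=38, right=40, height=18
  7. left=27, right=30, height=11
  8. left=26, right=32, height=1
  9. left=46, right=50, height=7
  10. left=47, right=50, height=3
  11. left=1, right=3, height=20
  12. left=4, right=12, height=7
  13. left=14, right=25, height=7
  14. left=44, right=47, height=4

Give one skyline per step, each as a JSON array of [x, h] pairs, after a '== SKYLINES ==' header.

== SKYLINES ==
[[36,1],[44,0]]
[[36,1],[44,18],[46,0]]
[[36,1],[37,18],[40,1],[44,18],[46,0]]
[[23,7],[25,0],[36,1],[37,18],[40,1],[44,18],[46,0]]
[[23,7],[25,0],[26,4],[37,18],[40,4],[42,1],[44,18],[46,0]]
[[23,7],[25,0],[26,4],[37,18],[40,4],[42,1],[44,18],[46,0]]
[[23,7],[25,0],[26,4],[27,11],[30,4],[37,18],[40,4],[42,1],[44,18],[46,0]]
[[23,7],[25,0],[26,4],[27,11],[30,4],[37,18],[40,4],[42,1],[44,18],[46,0]]
[[23,7],[25,0],[26,4],[27,11],[30,4],[37,18],[40,4],[42,1],[44,18],[46,7],[50,0]]
[[23,7],[25,0],[26,4],[27,11],[30,4],[37,18],[40,4],[42,1],[44,18],[46,7],[50,0]]
[[1,20],[3,0],[23,7],[25,0],[26,4],[27,11],[30,4],[37,18],[40,4],[42,1],[44,18],[46,7],[50,0]]
[[1,20],[3,0],[4,7],[12,0],[23,7],[25,0],[26,4],[27,11],[30,4],[37,18],[40,4],[42,1],[44,18],[46,7],[50,0]]
[[1,20],[3,0],[4,7],[12,0],[14,7],[25,0],[26,4],[27,11],[30,4],[37,18],[40,4],[42,1],[44,18],[46,7],[50,0]]
[[1,20],[3,0],[4,7],[12,0],[14,7],[25,0],[26,4],[27,11],[30,4],[37,18],[40,4],[42,1],[44,18],[46,7],[50,0]]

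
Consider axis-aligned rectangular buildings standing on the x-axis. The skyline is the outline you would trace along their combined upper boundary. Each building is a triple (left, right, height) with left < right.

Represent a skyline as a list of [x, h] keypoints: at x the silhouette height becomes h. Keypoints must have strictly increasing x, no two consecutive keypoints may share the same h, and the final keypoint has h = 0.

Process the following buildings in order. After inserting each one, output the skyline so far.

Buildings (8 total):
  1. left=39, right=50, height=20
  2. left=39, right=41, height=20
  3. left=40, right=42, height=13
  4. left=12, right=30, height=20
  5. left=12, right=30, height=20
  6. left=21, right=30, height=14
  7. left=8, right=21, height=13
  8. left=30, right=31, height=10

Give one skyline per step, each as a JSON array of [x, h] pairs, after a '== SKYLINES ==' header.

== SKYLINES ==
[[39,20],[50,0]]
[[39,20],[50,0]]
[[39,20],[50,0]]
[[12,20],[30,0],[39,20],[50,0]]
[[12,20],[30,0],[39,20],[50,0]]
[[12,20],[30,0],[39,20],[50,0]]
[[8,13],[12,20],[30,0],[39,20],[50,0]]
[[8,13],[12,20],[30,10],[31,0],[39,20],[50,0]]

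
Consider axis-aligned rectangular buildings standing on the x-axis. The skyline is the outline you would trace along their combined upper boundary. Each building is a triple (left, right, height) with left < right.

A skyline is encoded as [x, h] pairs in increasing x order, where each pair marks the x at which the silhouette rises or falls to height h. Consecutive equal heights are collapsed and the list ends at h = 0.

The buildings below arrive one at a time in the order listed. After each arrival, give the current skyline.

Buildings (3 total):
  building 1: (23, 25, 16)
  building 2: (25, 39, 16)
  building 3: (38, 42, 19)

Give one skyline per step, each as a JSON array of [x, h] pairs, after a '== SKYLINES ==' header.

== SKYLINES ==
[[23,16],[25,0]]
[[23,16],[39,0]]
[[23,16],[38,19],[42,0]]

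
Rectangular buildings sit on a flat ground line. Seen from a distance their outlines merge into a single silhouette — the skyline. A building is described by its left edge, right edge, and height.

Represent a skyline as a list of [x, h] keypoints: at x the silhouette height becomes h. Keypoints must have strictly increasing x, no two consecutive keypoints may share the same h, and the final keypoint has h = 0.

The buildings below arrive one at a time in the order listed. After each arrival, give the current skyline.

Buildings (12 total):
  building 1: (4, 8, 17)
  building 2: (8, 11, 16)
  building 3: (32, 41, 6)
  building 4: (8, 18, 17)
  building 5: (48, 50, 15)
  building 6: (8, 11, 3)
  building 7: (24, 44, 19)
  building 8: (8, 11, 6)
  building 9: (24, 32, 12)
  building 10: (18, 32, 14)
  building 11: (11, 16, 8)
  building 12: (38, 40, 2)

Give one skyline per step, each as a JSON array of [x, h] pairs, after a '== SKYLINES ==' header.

== SKYLINES ==
[[4,17],[8,0]]
[[4,17],[8,16],[11,0]]
[[4,17],[8,16],[11,0],[32,6],[41,0]]
[[4,17],[18,0],[32,6],[41,0]]
[[4,17],[18,0],[32,6],[41,0],[48,15],[50,0]]
[[4,17],[18,0],[32,6],[41,0],[48,15],[50,0]]
[[4,17],[18,0],[24,19],[44,0],[48,15],[50,0]]
[[4,17],[18,0],[24,19],[44,0],[48,15],[50,0]]
[[4,17],[18,0],[24,19],[44,0],[48,15],[50,0]]
[[4,17],[18,14],[24,19],[44,0],[48,15],[50,0]]
[[4,17],[18,14],[24,19],[44,0],[48,15],[50,0]]
[[4,17],[18,14],[24,19],[44,0],[48,15],[50,0]]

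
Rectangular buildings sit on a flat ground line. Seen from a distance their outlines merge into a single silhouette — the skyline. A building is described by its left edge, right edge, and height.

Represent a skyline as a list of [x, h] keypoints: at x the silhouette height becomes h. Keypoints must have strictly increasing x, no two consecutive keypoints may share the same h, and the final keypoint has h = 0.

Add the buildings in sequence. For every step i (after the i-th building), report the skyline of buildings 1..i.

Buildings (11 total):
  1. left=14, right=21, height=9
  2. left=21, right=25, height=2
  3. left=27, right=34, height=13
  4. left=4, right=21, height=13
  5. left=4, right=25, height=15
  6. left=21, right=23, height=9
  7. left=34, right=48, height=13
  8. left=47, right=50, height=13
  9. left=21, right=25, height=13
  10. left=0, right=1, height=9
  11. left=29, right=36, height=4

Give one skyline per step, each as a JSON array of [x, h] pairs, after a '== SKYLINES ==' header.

== SKYLINES ==
[[14,9],[21,0]]
[[14,9],[21,2],[25,0]]
[[14,9],[21,2],[25,0],[27,13],[34,0]]
[[4,13],[21,2],[25,0],[27,13],[34,0]]
[[4,15],[25,0],[27,13],[34,0]]
[[4,15],[25,0],[27,13],[34,0]]
[[4,15],[25,0],[27,13],[48,0]]
[[4,15],[25,0],[27,13],[50,0]]
[[4,15],[25,0],[27,13],[50,0]]
[[0,9],[1,0],[4,15],[25,0],[27,13],[50,0]]
[[0,9],[1,0],[4,15],[25,0],[27,13],[50,0]]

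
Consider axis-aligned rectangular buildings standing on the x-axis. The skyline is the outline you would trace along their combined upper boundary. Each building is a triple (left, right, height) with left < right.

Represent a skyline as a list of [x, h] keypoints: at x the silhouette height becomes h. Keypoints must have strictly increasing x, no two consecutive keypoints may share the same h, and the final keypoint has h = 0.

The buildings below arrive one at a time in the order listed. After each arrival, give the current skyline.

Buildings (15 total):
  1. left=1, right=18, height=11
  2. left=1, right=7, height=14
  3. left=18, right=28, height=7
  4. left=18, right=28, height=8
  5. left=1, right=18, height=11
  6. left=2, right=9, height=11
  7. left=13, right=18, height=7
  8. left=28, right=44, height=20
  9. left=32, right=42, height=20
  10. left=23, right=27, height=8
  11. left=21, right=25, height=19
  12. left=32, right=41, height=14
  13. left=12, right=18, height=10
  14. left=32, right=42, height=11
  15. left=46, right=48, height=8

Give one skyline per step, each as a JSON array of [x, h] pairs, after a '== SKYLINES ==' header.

== SKYLINES ==
[[1,11],[18,0]]
[[1,14],[7,11],[18,0]]
[[1,14],[7,11],[18,7],[28,0]]
[[1,14],[7,11],[18,8],[28,0]]
[[1,14],[7,11],[18,8],[28,0]]
[[1,14],[7,11],[18,8],[28,0]]
[[1,14],[7,11],[18,8],[28,0]]
[[1,14],[7,11],[18,8],[28,20],[44,0]]
[[1,14],[7,11],[18,8],[28,20],[44,0]]
[[1,14],[7,11],[18,8],[28,20],[44,0]]
[[1,14],[7,11],[18,8],[21,19],[25,8],[28,20],[44,0]]
[[1,14],[7,11],[18,8],[21,19],[25,8],[28,20],[44,0]]
[[1,14],[7,11],[18,8],[21,19],[25,8],[28,20],[44,0]]
[[1,14],[7,11],[18,8],[21,19],[25,8],[28,20],[44,0]]
[[1,14],[7,11],[18,8],[21,19],[25,8],[28,20],[44,0],[46,8],[48,0]]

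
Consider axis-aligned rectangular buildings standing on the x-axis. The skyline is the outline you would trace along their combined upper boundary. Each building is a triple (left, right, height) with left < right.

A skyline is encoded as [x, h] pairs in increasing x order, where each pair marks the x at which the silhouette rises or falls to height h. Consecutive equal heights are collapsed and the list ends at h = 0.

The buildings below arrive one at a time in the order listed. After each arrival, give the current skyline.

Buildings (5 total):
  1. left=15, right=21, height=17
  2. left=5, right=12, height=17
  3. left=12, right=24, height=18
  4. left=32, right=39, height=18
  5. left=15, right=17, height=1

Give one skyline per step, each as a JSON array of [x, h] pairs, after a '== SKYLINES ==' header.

== SKYLINES ==
[[15,17],[21,0]]
[[5,17],[12,0],[15,17],[21,0]]
[[5,17],[12,18],[24,0]]
[[5,17],[12,18],[24,0],[32,18],[39,0]]
[[5,17],[12,18],[24,0],[32,18],[39,0]]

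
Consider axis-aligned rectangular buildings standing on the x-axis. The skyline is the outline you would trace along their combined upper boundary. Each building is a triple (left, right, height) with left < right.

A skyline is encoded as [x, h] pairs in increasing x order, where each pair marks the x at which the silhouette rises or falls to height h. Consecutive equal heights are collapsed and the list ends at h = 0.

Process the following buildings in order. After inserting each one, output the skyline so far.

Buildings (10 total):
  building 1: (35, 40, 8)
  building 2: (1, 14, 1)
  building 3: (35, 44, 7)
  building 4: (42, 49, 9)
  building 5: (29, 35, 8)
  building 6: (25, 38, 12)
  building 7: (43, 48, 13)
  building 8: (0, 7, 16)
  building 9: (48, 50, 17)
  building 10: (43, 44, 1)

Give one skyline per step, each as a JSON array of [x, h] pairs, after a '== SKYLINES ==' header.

== SKYLINES ==
[[35,8],[40,0]]
[[1,1],[14,0],[35,8],[40,0]]
[[1,1],[14,0],[35,8],[40,7],[44,0]]
[[1,1],[14,0],[35,8],[40,7],[42,9],[49,0]]
[[1,1],[14,0],[29,8],[40,7],[42,9],[49,0]]
[[1,1],[14,0],[25,12],[38,8],[40,7],[42,9],[49,0]]
[[1,1],[14,0],[25,12],[38,8],[40,7],[42,9],[43,13],[48,9],[49,0]]
[[0,16],[7,1],[14,0],[25,12],[38,8],[40,7],[42,9],[43,13],[48,9],[49,0]]
[[0,16],[7,1],[14,0],[25,12],[38,8],[40,7],[42,9],[43,13],[48,17],[50,0]]
[[0,16],[7,1],[14,0],[25,12],[38,8],[40,7],[42,9],[43,13],[48,17],[50,0]]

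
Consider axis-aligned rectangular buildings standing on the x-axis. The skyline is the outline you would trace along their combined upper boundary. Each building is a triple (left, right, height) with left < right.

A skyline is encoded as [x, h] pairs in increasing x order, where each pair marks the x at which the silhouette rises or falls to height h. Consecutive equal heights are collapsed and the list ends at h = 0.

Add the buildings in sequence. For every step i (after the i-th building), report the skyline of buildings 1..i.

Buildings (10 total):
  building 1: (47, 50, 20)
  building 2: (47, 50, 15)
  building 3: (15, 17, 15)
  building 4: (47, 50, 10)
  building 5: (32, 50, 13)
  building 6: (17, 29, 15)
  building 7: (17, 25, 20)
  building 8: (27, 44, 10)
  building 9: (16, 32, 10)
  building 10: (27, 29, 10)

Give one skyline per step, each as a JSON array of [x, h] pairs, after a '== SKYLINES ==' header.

== SKYLINES ==
[[47,20],[50,0]]
[[47,20],[50,0]]
[[15,15],[17,0],[47,20],[50,0]]
[[15,15],[17,0],[47,20],[50,0]]
[[15,15],[17,0],[32,13],[47,20],[50,0]]
[[15,15],[29,0],[32,13],[47,20],[50,0]]
[[15,15],[17,20],[25,15],[29,0],[32,13],[47,20],[50,0]]
[[15,15],[17,20],[25,15],[29,10],[32,13],[47,20],[50,0]]
[[15,15],[17,20],[25,15],[29,10],[32,13],[47,20],[50,0]]
[[15,15],[17,20],[25,15],[29,10],[32,13],[47,20],[50,0]]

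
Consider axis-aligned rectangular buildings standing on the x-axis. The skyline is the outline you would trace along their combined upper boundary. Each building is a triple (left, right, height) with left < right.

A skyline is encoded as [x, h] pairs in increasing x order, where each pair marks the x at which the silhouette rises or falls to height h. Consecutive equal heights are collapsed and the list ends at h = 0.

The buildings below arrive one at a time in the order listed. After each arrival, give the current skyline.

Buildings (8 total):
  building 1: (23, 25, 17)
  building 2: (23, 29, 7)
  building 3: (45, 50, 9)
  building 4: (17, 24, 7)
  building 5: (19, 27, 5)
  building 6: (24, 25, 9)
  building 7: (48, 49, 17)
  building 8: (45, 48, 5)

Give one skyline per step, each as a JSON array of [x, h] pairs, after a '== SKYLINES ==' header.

== SKYLINES ==
[[23,17],[25,0]]
[[23,17],[25,7],[29,0]]
[[23,17],[25,7],[29,0],[45,9],[50,0]]
[[17,7],[23,17],[25,7],[29,0],[45,9],[50,0]]
[[17,7],[23,17],[25,7],[29,0],[45,9],[50,0]]
[[17,7],[23,17],[25,7],[29,0],[45,9],[50,0]]
[[17,7],[23,17],[25,7],[29,0],[45,9],[48,17],[49,9],[50,0]]
[[17,7],[23,17],[25,7],[29,0],[45,9],[48,17],[49,9],[50,0]]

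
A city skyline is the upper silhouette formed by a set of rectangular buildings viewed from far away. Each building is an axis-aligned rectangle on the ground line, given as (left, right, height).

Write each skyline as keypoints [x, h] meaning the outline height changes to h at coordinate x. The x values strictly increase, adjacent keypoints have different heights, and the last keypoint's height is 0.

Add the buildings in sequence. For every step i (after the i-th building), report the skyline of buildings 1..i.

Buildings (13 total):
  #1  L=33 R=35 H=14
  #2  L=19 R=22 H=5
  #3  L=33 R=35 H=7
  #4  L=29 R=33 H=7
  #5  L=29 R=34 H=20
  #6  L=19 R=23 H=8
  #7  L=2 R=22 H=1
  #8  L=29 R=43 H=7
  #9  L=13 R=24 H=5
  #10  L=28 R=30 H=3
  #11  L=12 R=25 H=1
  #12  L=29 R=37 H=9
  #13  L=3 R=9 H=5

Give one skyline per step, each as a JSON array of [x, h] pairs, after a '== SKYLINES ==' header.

== SKYLINES ==
[[33,14],[35,0]]
[[19,5],[22,0],[33,14],[35,0]]
[[19,5],[22,0],[33,14],[35,0]]
[[19,5],[22,0],[29,7],[33,14],[35,0]]
[[19,5],[22,0],[29,20],[34,14],[35,0]]
[[19,8],[23,0],[29,20],[34,14],[35,0]]
[[2,1],[19,8],[23,0],[29,20],[34,14],[35,0]]
[[2,1],[19,8],[23,0],[29,20],[34,14],[35,7],[43,0]]
[[2,1],[13,5],[19,8],[23,5],[24,0],[29,20],[34,14],[35,7],[43,0]]
[[2,1],[13,5],[19,8],[23,5],[24,0],[28,3],[29,20],[34,14],[35,7],[43,0]]
[[2,1],[13,5],[19,8],[23,5],[24,1],[25,0],[28,3],[29,20],[34,14],[35,7],[43,0]]
[[2,1],[13,5],[19,8],[23,5],[24,1],[25,0],[28,3],[29,20],[34,14],[35,9],[37,7],[43,0]]
[[2,1],[3,5],[9,1],[13,5],[19,8],[23,5],[24,1],[25,0],[28,3],[29,20],[34,14],[35,9],[37,7],[43,0]]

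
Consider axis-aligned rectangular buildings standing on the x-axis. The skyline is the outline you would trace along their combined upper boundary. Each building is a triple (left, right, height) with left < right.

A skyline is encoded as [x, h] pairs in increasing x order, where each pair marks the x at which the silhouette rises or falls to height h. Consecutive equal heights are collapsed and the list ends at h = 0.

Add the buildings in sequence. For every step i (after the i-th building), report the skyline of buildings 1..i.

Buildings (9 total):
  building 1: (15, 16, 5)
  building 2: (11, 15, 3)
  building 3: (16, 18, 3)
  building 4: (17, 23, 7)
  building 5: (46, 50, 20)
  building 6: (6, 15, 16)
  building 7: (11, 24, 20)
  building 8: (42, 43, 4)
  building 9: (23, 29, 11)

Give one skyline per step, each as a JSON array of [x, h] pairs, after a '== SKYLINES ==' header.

== SKYLINES ==
[[15,5],[16,0]]
[[11,3],[15,5],[16,0]]
[[11,3],[15,5],[16,3],[18,0]]
[[11,3],[15,5],[16,3],[17,7],[23,0]]
[[11,3],[15,5],[16,3],[17,7],[23,0],[46,20],[50,0]]
[[6,16],[15,5],[16,3],[17,7],[23,0],[46,20],[50,0]]
[[6,16],[11,20],[24,0],[46,20],[50,0]]
[[6,16],[11,20],[24,0],[42,4],[43,0],[46,20],[50,0]]
[[6,16],[11,20],[24,11],[29,0],[42,4],[43,0],[46,20],[50,0]]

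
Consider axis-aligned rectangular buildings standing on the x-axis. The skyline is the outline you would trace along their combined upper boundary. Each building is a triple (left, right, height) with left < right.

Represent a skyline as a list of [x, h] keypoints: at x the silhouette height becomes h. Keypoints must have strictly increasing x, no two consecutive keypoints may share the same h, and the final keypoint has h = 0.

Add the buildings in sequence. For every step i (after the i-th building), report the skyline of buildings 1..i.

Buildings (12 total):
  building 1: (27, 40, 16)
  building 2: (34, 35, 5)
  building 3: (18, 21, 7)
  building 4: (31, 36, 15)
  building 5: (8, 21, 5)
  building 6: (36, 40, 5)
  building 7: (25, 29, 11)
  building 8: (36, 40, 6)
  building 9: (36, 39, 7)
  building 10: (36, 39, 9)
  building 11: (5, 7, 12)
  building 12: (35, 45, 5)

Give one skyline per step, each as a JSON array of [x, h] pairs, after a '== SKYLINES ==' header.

== SKYLINES ==
[[27,16],[40,0]]
[[27,16],[40,0]]
[[18,7],[21,0],[27,16],[40,0]]
[[18,7],[21,0],[27,16],[40,0]]
[[8,5],[18,7],[21,0],[27,16],[40,0]]
[[8,5],[18,7],[21,0],[27,16],[40,0]]
[[8,5],[18,7],[21,0],[25,11],[27,16],[40,0]]
[[8,5],[18,7],[21,0],[25,11],[27,16],[40,0]]
[[8,5],[18,7],[21,0],[25,11],[27,16],[40,0]]
[[8,5],[18,7],[21,0],[25,11],[27,16],[40,0]]
[[5,12],[7,0],[8,5],[18,7],[21,0],[25,11],[27,16],[40,0]]
[[5,12],[7,0],[8,5],[18,7],[21,0],[25,11],[27,16],[40,5],[45,0]]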